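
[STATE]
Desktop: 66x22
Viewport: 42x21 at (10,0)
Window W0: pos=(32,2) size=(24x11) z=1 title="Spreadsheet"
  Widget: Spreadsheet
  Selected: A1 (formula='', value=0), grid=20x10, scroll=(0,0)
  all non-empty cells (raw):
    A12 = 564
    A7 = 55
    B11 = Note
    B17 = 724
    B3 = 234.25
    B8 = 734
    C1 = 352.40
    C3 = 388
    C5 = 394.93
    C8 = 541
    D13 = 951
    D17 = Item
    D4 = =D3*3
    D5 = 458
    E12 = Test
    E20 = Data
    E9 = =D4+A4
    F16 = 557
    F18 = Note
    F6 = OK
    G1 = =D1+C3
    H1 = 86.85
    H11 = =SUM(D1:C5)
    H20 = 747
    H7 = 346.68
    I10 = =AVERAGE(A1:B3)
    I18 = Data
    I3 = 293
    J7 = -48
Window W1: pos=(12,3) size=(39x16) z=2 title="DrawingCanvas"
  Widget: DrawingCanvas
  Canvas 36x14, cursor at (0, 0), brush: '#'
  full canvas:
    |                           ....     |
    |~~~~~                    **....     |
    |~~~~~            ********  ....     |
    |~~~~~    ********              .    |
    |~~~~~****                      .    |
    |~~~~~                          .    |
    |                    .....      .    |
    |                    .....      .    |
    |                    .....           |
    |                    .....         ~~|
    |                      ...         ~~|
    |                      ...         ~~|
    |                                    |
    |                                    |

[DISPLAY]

                                          
                                          
                      ┏━━━━━━━━━━━━━━━━━━━
  ┏━━━━━━━━━━━━━━━━━━━━━━━━━━━━━━━━━━━━━┓ 
  ┃ DrawingCanvas                       ┃─
  ┠─────────────────────────────────────┨ 
  ┃+                          ....      ┃ 
  ┃~~~~~                    **....      ┃-
  ┃~~~~~            ********  ....      ┃ 
  ┃~~~~~    ********              .     ┃ 
  ┃~~~~~****                      .     ┃2
  ┃~~~~~                          .     ┃ 
  ┃                    .....      .     ┃━
  ┃                    .....      .     ┃ 
  ┃                    .....            ┃ 
  ┃                    .....         ~~ ┃ 
  ┃                      ...         ~~ ┃ 
  ┃                      ...         ~~ ┃ 
  ┗━━━━━━━━━━━━━━━━━━━━━━━━━━━━━━━━━━━━━┛ 
                                          
                                          


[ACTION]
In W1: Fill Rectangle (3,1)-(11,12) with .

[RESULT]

                                          
                                          
                      ┏━━━━━━━━━━━━━━━━━━━
  ┏━━━━━━━━━━━━━━━━━━━━━━━━━━━━━━━━━━━━━┓ 
  ┃ DrawingCanvas                       ┃─
  ┠─────────────────────────────────────┨ 
  ┃+                          ....      ┃ 
  ┃~~~~~                    **....      ┃-
  ┃~~~~~            ********  ....      ┃ 
  ┃~............****              .     ┃ 
  ┃~............                  .     ┃2
  ┃~............                  .     ┃ 
  ┃ ............       .....      .     ┃━
  ┃ ............       .....      .     ┃ 
  ┃ ............       .....            ┃ 
  ┃ ............       .....         ~~ ┃ 
  ┃ ............         ...         ~~ ┃ 
  ┃ ............         ...         ~~ ┃ 
  ┗━━━━━━━━━━━━━━━━━━━━━━━━━━━━━━━━━━━━━┛ 
                                          
                                          


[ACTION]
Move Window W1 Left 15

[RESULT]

                                          
                                          
                      ┏━━━━━━━━━━━━━━━━━━━
━━━━━━━━━━━━━━━━━━━━━━━━━━━━┓dsheet       
anvas                       ┃─────────────
────────────────────────────┨             
                  ....      ┃ A       B   
                **....      ┃-------------
        ********  ....      ┃   [0]       
....****              .     ┃     0       
....                  .     ┃     0  234.2
....                  .     ┃     0       
....       .....      .     ┃━━━━━━━━━━━━━
....       .....      .     ┃             
....       .....            ┃             
....       .....         ~~ ┃             
....         ...         ~~ ┃             
....         ...         ~~ ┃             
━━━━━━━━━━━━━━━━━━━━━━━━━━━━┛             
                                          
                                          


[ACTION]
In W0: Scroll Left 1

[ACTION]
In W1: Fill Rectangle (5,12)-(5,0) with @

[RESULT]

                                          
                                          
                      ┏━━━━━━━━━━━━━━━━━━━
━━━━━━━━━━━━━━━━━━━━━━━━━━━━┓dsheet       
anvas                       ┃─────────────
────────────────────────────┨             
                  ....      ┃ A       B   
                **....      ┃-------------
        ********  ....      ┃   [0]       
....****              .     ┃     0       
....                  .     ┃     0  234.2
@@@@                  .     ┃     0       
....       .....      .     ┃━━━━━━━━━━━━━
....       .....      .     ┃             
....       .....            ┃             
....       .....         ~~ ┃             
....         ...         ~~ ┃             
....         ...         ~~ ┃             
━━━━━━━━━━━━━━━━━━━━━━━━━━━━┛             
                                          
                                          


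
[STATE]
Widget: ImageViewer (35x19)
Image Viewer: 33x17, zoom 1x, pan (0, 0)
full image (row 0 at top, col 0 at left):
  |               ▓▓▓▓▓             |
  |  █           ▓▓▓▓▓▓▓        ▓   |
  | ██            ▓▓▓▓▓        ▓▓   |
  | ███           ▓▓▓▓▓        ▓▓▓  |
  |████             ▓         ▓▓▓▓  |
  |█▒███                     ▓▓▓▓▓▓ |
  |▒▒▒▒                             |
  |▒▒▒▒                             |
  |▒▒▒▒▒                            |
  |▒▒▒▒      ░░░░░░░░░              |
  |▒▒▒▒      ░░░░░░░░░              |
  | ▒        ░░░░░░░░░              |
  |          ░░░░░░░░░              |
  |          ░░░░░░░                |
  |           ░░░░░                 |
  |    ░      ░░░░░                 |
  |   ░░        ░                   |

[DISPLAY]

               ▓▓▓▓▓               
  █           ▓▓▓▓▓▓▓        ▓     
 ██            ▓▓▓▓▓        ▓▓     
 ███           ▓▓▓▓▓        ▓▓▓    
████             ▓         ▓▓▓▓    
█▒███                     ▓▓▓▓▓▓   
▒▒▒▒                               
▒▒▒▒                               
▒▒▒▒▒                              
▒▒▒▒      ░░░░░░░░░                
▒▒▒▒      ░░░░░░░░░                
 ▒        ░░░░░░░░░                
          ░░░░░░░░░                
          ░░░░░░░                  
           ░░░░░                   
    ░      ░░░░░                   
   ░░        ░                     
                                   
                                   


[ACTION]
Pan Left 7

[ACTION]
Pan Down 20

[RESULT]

                                   
                                   
                                   
                                   
                                   
                                   
                                   
                                   
                                   
                                   
                                   
                                   
                                   
                                   
                                   
                                   
                                   
                                   
                                   


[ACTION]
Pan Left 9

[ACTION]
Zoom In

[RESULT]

▒▒▒▒▒▒▒▒            ░░░░░░░░░░░░░░░
▒▒▒▒▒▒▒▒            ░░░░░░░░░░░░░░░
  ▒▒                ░░░░░░░░░░░░░░░
  ▒▒                ░░░░░░░░░░░░░░░
                    ░░░░░░░░░░░░░░░
                    ░░░░░░░░░░░░░░░
                    ░░░░░░░░░░░░░░ 
                    ░░░░░░░░░░░░░░ 
                      ░░░░░░░░░░   
                      ░░░░░░░░░░   
        ░░            ░░░░░░░░░░   
        ░░            ░░░░░░░░░░   
      ░░░░                ░░       
      ░░░░                ░░       
                                   
                                   
                                   
                                   
                                   


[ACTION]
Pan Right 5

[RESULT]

▒▒▒            ░░░░░░░░░░░░░░░░░░  
▒▒▒            ░░░░░░░░░░░░░░░░░░  
               ░░░░░░░░░░░░░░░░░░  
               ░░░░░░░░░░░░░░░░░░  
               ░░░░░░░░░░░░░░░░░░  
               ░░░░░░░░░░░░░░░░░░  
               ░░░░░░░░░░░░░░      
               ░░░░░░░░░░░░░░      
                 ░░░░░░░░░░        
                 ░░░░░░░░░░        
   ░░            ░░░░░░░░░░        
   ░░            ░░░░░░░░░░        
 ░░░░                ░░            
 ░░░░                ░░            
                                   
                                   
                                   
                                   
                                   


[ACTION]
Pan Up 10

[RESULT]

█████                              
█████                              
▒▒▒                                
▒▒▒                                
▒▒▒                                
▒▒▒                                
▒▒▒▒▒                              
▒▒▒▒▒                              
▒▒▒            ░░░░░░░░░░░░░░░░░░  
▒▒▒            ░░░░░░░░░░░░░░░░░░  
▒▒▒            ░░░░░░░░░░░░░░░░░░  
▒▒▒            ░░░░░░░░░░░░░░░░░░  
               ░░░░░░░░░░░░░░░░░░  
               ░░░░░░░░░░░░░░░░░░  
               ░░░░░░░░░░░░░░░░░░  
               ░░░░░░░░░░░░░░░░░░  
               ░░░░░░░░░░░░░░      
               ░░░░░░░░░░░░░░      
                 ░░░░░░░░░░        


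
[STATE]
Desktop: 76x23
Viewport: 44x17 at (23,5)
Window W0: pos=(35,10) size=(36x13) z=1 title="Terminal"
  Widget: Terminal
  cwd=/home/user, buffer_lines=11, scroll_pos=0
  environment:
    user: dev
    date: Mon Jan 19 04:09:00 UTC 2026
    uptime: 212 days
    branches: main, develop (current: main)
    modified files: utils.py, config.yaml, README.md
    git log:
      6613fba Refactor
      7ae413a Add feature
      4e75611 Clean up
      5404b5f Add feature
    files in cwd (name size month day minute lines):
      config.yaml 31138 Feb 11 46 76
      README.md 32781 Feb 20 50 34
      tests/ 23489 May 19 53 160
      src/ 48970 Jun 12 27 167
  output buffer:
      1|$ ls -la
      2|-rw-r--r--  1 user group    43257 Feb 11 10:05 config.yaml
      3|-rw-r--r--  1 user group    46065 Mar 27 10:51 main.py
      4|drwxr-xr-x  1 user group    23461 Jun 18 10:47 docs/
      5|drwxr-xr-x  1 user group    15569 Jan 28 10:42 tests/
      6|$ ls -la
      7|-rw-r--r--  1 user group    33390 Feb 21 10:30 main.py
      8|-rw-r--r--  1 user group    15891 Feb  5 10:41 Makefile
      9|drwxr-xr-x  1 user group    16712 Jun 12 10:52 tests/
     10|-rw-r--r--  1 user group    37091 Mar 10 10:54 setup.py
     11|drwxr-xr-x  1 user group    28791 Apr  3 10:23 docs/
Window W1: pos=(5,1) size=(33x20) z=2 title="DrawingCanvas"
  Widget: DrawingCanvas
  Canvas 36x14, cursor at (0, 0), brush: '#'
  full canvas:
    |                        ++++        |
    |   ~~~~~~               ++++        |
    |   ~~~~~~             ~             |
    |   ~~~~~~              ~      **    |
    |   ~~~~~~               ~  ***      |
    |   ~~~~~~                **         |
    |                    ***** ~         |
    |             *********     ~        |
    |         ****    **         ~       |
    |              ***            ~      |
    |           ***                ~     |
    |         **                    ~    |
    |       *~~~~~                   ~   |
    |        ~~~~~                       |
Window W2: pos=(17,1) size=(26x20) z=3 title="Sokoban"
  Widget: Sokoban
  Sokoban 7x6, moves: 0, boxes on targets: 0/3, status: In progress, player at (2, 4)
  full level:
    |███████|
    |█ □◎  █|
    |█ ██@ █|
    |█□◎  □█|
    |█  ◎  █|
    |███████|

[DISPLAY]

 █                 ┃                        
 █                 ┃                        
□█                 ┃                        
 █                 ┃                        
██                 ┃                        
: 0  0/3           ┃━━━━━━━━━━━━━━━━━━━━━━━━
                   ┃al                      
                   ┃────────────────────────
                   ┃a                       
                   ┃r--  1 user group    432
                   ┃r--  1 user group    460
                   ┃r-x  1 user group    234
                   ┃r-x  1 user group    155
                   ┃a                       
                   ┃r--  1 user group    333
━━━━━━━━━━━━━━━━━━━┛r--  1 user group    158
            ┃drwxr-xr-x  1 user group    167


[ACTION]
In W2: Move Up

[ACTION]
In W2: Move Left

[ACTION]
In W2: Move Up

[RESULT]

 █                 ┃                        
 █                 ┃                        
□█                 ┃                        
 █                 ┃                        
██                 ┃                        
: 2  0/3           ┃━━━━━━━━━━━━━━━━━━━━━━━━
                   ┃al                      
                   ┃────────────────────────
                   ┃a                       
                   ┃r--  1 user group    432
                   ┃r--  1 user group    460
                   ┃r-x  1 user group    234
                   ┃r-x  1 user group    155
                   ┃a                       
                   ┃r--  1 user group    333
━━━━━━━━━━━━━━━━━━━┛r--  1 user group    158
            ┃drwxr-xr-x  1 user group    167


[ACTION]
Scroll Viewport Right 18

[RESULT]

          ┃                                 
          ┃                                 
          ┃                                 
          ┃                                 
          ┃                                 
          ┃━━━━━━━━━━━━━━━━━━━━━━━━━━━┓     
          ┃al                         ┃     
          ┃───────────────────────────┨     
          ┃a                          ┃     
          ┃r--  1 user group    43257 ┃     
          ┃r--  1 user group    46065 ┃     
          ┃r-x  1 user group    23461 ┃     
          ┃r-x  1 user group    15569 ┃     
          ┃a                          ┃     
          ┃r--  1 user group    33390 ┃     
━━━━━━━━━━┛r--  1 user group    15891 ┃     
   ┃drwxr-xr-x  1 user group    16712 ┃     


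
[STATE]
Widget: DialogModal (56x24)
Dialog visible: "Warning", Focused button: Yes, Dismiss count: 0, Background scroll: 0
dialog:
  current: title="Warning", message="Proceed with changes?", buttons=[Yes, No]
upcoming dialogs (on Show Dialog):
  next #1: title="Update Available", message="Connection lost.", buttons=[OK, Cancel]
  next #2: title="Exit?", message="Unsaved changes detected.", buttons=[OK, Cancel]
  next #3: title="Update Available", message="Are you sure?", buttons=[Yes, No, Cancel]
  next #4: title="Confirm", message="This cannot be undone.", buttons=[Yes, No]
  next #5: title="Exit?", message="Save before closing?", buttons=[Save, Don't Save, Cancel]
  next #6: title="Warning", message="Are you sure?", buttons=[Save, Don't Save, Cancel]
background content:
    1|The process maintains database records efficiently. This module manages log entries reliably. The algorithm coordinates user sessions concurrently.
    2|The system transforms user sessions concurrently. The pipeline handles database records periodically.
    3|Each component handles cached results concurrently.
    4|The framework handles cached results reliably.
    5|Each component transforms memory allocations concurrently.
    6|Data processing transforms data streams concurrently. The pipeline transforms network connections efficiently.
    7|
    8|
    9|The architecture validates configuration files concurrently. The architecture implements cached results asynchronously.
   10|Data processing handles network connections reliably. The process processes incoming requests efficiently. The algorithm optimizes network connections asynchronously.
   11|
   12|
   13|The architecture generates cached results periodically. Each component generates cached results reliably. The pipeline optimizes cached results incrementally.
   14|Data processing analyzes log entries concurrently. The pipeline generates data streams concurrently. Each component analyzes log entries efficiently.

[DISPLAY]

The process maintains database records efficiently. This
The system transforms user sessions concurrently. The pi
Each component handles cached results concurrently.     
The framework handles cached results reliably.          
Each component transforms memory allocations concurrentl
Data processing transforms data streams concurrently. Th
                                                        
                                                        
The architecture validates configuration files concurren
Data processing┌───────────────────────┐ons reliably. Th
               │        Warning        │                
               │ Proceed with changes? │                
The architectur│       [Yes]  No       │s periodically. 
Data processing└───────────────────────┘currently. The p
                                                        
                                                        
                                                        
                                                        
                                                        
                                                        
                                                        
                                                        
                                                        
                                                        


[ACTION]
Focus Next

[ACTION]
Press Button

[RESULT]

The process maintains database records efficiently. This
The system transforms user sessions concurrently. The pi
Each component handles cached results concurrently.     
The framework handles cached results reliably.          
Each component transforms memory allocations concurrentl
Data processing transforms data streams concurrently. Th
                                                        
                                                        
The architecture validates configuration files concurren
Data processing handles network connections reliably. Th
                                                        
                                                        
The architecture generates cached results periodically. 
Data processing analyzes log entries concurrently. The p
                                                        
                                                        
                                                        
                                                        
                                                        
                                                        
                                                        
                                                        
                                                        
                                                        


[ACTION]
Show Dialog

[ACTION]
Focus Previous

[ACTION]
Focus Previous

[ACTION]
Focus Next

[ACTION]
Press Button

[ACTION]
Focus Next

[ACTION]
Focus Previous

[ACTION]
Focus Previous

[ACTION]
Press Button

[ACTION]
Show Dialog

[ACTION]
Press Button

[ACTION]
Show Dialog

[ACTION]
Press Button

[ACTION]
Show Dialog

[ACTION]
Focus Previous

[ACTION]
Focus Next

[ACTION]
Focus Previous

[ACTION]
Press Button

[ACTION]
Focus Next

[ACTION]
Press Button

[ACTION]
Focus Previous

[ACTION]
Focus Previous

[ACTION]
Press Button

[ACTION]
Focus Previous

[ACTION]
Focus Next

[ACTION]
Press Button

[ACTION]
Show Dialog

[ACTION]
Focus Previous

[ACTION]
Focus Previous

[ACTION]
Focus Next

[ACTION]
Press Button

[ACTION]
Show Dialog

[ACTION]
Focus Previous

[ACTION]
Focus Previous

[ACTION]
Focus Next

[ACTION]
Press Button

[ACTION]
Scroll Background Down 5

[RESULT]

Data processing transforms data streams concurrently. Th
                                                        
                                                        
The architecture validates configuration files concurren
Data processing handles network connections reliably. Th
                                                        
                                                        
The architecture generates cached results periodically. 
Data processing analyzes log entries concurrently. The p
                                                        
                                                        
                                                        
                                                        
                                                        
                                                        
                                                        
                                                        
                                                        
                                                        
                                                        
                                                        
                                                        
                                                        
                                                        


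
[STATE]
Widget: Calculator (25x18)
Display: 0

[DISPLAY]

                        0
┌───┬───┬───┬───┐        
│ 7 │ 8 │ 9 │ ÷ │        
├───┼───┼───┼───┤        
│ 4 │ 5 │ 6 │ × │        
├───┼───┼───┼───┤        
│ 1 │ 2 │ 3 │ - │        
├───┼───┼───┼───┤        
│ 0 │ . │ = │ + │        
├───┼───┼───┼───┤        
│ C │ MC│ MR│ M+│        
└───┴───┴───┴───┘        
                         
                         
                         
                         
                         
                         


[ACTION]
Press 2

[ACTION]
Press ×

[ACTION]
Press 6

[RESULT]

                        6
┌───┬───┬───┬───┐        
│ 7 │ 8 │ 9 │ ÷ │        
├───┼───┼───┼───┤        
│ 4 │ 5 │ 6 │ × │        
├───┼───┼───┼───┤        
│ 1 │ 2 │ 3 │ - │        
├───┼───┼───┼───┤        
│ 0 │ . │ = │ + │        
├───┼───┼───┼───┤        
│ C │ MC│ MR│ M+│        
└───┴───┴───┴───┘        
                         
                         
                         
                         
                         
                         


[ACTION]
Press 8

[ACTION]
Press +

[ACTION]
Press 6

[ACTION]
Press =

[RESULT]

                      142
┌───┬───┬───┬───┐        
│ 7 │ 8 │ 9 │ ÷ │        
├───┼───┼───┼───┤        
│ 4 │ 5 │ 6 │ × │        
├───┼───┼───┼───┤        
│ 1 │ 2 │ 3 │ - │        
├───┼───┼───┼───┤        
│ 0 │ . │ = │ + │        
├───┼───┼───┼───┤        
│ C │ MC│ MR│ M+│        
└───┴───┴───┴───┘        
                         
                         
                         
                         
                         
                         


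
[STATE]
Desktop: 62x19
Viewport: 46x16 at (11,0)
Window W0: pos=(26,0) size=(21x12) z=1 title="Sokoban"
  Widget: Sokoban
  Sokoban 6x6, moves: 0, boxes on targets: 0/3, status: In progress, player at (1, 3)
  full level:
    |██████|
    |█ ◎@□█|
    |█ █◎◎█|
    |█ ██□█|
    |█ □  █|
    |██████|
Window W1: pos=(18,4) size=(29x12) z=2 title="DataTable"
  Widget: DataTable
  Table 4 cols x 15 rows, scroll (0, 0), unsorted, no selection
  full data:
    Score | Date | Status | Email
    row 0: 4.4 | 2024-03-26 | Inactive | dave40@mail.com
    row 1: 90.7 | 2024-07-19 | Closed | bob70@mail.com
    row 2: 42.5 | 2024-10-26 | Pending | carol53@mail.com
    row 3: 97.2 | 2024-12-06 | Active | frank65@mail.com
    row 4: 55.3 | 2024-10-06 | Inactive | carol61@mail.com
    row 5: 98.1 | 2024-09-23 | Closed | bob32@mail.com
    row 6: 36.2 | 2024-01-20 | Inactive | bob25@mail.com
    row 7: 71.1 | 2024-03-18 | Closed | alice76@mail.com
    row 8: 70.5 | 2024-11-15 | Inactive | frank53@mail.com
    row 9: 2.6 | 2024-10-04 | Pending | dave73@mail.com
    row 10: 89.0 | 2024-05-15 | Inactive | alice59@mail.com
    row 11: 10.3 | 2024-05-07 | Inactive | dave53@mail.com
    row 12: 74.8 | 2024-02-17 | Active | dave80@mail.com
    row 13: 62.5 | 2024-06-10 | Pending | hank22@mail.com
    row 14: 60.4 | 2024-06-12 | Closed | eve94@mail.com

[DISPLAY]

               ┏━━━━━━━━━━━━━━━━━━━┓          
               ┃ Sokoban           ┃          
               ┠───────────────────┨          
               ┃██████             ┃          
       ┏━━━━━━━━━━━━━━━━━━━━━━━━━━━┓          
       ┃ DataTable                 ┃          
       ┠───────────────────────────┨          
       ┃Score│Date      │Status  │E┃          
       ┃─────┼──────────┼────────┼─┃          
       ┃4.4  │2024-03-26│Inactive│d┃          
       ┃90.7 │2024-07-19│Closed  │b┃          
       ┃42.5 │2024-10-26│Pending │c┃          
       ┃97.2 │2024-12-06│Active  │f┃          
       ┃55.3 │2024-10-06│Inactive│c┃          
       ┃98.1 │2024-09-23│Closed  │b┃          
       ┗━━━━━━━━━━━━━━━━━━━━━━━━━━━┛          


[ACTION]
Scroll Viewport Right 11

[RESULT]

          ┏━━━━━━━━━━━━━━━━━━━┓               
          ┃ Sokoban           ┃               
          ┠───────────────────┨               
          ┃██████             ┃               
  ┏━━━━━━━━━━━━━━━━━━━━━━━━━━━┓               
  ┃ DataTable                 ┃               
  ┠───────────────────────────┨               
  ┃Score│Date      │Status  │E┃               
  ┃─────┼──────────┼────────┼─┃               
  ┃4.4  │2024-03-26│Inactive│d┃               
  ┃90.7 │2024-07-19│Closed  │b┃               
  ┃42.5 │2024-10-26│Pending │c┃               
  ┃97.2 │2024-12-06│Active  │f┃               
  ┃55.3 │2024-10-06│Inactive│c┃               
  ┃98.1 │2024-09-23│Closed  │b┃               
  ┗━━━━━━━━━━━━━━━━━━━━━━━━━━━┛               


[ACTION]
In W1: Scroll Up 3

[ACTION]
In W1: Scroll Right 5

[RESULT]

          ┏━━━━━━━━━━━━━━━━━━━┓               
          ┃ Sokoban           ┃               
          ┠───────────────────┨               
          ┃██████             ┃               
  ┏━━━━━━━━━━━━━━━━━━━━━━━━━━━┓               
  ┃ DataTable                 ┃               
  ┠───────────────────────────┨               
  ┃│Date      │Status  │Email ┃               
  ┃┼──────────┼────────┼──────┃               
  ┃│2024-03-26│Inactive│dave40┃               
  ┃│2024-07-19│Closed  │bob70@┃               
  ┃│2024-10-26│Pending │carol5┃               
  ┃│2024-12-06│Active  │frank6┃               
  ┃│2024-10-06│Inactive│carol6┃               
  ┃│2024-09-23│Closed  │bob32@┃               
  ┗━━━━━━━━━━━━━━━━━━━━━━━━━━━┛               


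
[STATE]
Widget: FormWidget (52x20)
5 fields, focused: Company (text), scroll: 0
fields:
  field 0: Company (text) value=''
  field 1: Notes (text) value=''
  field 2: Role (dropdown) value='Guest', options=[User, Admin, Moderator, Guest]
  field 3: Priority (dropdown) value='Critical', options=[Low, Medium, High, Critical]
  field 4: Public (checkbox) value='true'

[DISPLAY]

> Company:    [                                    ]
  Notes:      [                                    ]
  Role:       [Guest                              ▼]
  Priority:   [Critical                           ▼]
  Public:     [x]                                   
                                                    
                                                    
                                                    
                                                    
                                                    
                                                    
                                                    
                                                    
                                                    
                                                    
                                                    
                                                    
                                                    
                                                    
                                                    


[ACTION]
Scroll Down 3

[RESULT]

  Priority:   [Critical                           ▼]
  Public:     [x]                                   
                                                    
                                                    
                                                    
                                                    
                                                    
                                                    
                                                    
                                                    
                                                    
                                                    
                                                    
                                                    
                                                    
                                                    
                                                    
                                                    
                                                    
                                                    


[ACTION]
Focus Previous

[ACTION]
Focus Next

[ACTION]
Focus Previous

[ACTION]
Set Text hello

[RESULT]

  Priority:   [Critical                           ▼]
> Public:     [x]                                   
                                                    
                                                    
                                                    
                                                    
                                                    
                                                    
                                                    
                                                    
                                                    
                                                    
                                                    
                                                    
                                                    
                                                    
                                                    
                                                    
                                                    
                                                    


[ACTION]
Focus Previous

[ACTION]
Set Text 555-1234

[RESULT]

> Priority:   [Critical                           ▼]
  Public:     [x]                                   
                                                    
                                                    
                                                    
                                                    
                                                    
                                                    
                                                    
                                                    
                                                    
                                                    
                                                    
                                                    
                                                    
                                                    
                                                    
                                                    
                                                    
                                                    


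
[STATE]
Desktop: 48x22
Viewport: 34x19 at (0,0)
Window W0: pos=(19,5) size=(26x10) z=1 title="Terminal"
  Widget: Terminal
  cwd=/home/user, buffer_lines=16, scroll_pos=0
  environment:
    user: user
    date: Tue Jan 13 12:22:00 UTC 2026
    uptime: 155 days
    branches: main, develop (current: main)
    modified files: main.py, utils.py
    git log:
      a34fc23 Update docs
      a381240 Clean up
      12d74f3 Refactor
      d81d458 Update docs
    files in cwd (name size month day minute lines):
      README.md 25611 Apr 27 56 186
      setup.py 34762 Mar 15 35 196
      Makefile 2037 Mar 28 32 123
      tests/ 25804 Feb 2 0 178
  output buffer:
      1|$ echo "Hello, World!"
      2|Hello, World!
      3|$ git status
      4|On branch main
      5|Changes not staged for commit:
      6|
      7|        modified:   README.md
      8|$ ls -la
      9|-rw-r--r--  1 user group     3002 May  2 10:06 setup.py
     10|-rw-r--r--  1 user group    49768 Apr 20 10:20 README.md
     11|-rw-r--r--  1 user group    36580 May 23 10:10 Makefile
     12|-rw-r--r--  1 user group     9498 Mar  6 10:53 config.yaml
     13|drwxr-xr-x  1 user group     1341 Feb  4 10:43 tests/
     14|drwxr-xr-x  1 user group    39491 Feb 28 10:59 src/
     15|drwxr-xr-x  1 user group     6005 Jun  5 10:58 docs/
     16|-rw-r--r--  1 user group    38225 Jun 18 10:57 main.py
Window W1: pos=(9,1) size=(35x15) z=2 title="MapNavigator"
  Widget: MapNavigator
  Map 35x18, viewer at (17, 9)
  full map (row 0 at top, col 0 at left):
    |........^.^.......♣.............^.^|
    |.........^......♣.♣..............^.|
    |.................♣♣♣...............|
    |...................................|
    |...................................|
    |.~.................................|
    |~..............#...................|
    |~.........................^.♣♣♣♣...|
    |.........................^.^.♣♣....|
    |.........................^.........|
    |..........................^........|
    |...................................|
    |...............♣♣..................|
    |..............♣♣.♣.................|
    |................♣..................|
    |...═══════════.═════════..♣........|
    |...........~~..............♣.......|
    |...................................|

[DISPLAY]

                                  
         ┏━━━━━━━━━━━━━━━━━━━━━━━━
         ┃ MapNavigator           
         ┠────────────────────────
         ┃........................
         ┃~.......................
         ┃..............#.........
         ┃........................
         ┃........................
         ┃................@.......
         ┃........................
         ┃........................
         ┃..............♣♣........
         ┃.............♣♣.♣.......
         ┃...............♣........
         ┗━━━━━━━━━━━━━━━━━━━━━━━━
                                  
                                  
                                  


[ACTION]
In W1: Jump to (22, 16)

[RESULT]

                                  
         ┏━━━━━━━━━━━━━━━━━━━━━━━━
         ┃ MapNavigator           
         ┠────────────────────────
         ┃........................
         ┃.........♣♣.............
         ┃........♣♣.♣............
         ┃..........♣.............
         ┃════════.═════════..♣...
         ┃.....~~.........@....♣..
         ┃........................
         ┃                        
         ┃                        
         ┃                        
         ┃                        
         ┗━━━━━━━━━━━━━━━━━━━━━━━━
                                  
                                  
                                  


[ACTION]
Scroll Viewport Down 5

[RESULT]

         ┠────────────────────────
         ┃........................
         ┃.........♣♣.............
         ┃........♣♣.♣............
         ┃..........♣.............
         ┃════════.═════════..♣...
         ┃.....~~.........@....♣..
         ┃........................
         ┃                        
         ┃                        
         ┃                        
         ┃                        
         ┗━━━━━━━━━━━━━━━━━━━━━━━━
                                  
                                  
                                  
                                  
                                  
                                  


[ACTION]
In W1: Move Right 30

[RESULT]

         ┠────────────────────────
         ┃.................       
         ┃.................       
         ┃.................       
         ┃.................       
         ┃══════..♣........       
         ┃.........♣......@       
         ┃.................       
         ┃                        
         ┃                        
         ┃                        
         ┃                        
         ┗━━━━━━━━━━━━━━━━━━━━━━━━
                                  
                                  
                                  
                                  
                                  
                                  


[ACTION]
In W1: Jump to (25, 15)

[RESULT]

         ┠────────────────────────
         ┃.................^......
         ┃........................
         ┃......♣♣................
         ┃.....♣♣.♣...............
         ┃.......♣................
         ┃═════.═════════.@♣......
         ┃..~~..............♣.....
         ┃........................
         ┃                        
         ┃                        
         ┃                        
         ┗━━━━━━━━━━━━━━━━━━━━━━━━
                                  
                                  
                                  
                                  
                                  
                                  
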